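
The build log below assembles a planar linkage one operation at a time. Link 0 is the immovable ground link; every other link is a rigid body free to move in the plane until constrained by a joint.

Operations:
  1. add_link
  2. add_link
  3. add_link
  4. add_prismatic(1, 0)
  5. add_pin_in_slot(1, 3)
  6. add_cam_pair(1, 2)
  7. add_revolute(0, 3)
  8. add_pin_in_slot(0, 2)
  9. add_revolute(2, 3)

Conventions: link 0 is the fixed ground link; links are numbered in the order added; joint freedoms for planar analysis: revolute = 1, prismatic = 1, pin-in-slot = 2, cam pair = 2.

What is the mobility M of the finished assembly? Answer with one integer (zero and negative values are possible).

link 0 = ground. State L|J1|J2 = 1|0|0
+link1  2|0|0
+link2  3|0|0
+link3  4|0|0
P(1,0) f=1→J1  4|1|0
PS(1,3) f=2→J2  4|1|1
C(1,2) f=2→J2  4|1|2
R(0,3) f=1→J1  4|2|2
PS(0,2) f=2→J2  4|2|3
R(2,3) f=1→J1  4|3|3
M = 3(4−1)−2·3−3 = 9−6−3 = 0

M = 0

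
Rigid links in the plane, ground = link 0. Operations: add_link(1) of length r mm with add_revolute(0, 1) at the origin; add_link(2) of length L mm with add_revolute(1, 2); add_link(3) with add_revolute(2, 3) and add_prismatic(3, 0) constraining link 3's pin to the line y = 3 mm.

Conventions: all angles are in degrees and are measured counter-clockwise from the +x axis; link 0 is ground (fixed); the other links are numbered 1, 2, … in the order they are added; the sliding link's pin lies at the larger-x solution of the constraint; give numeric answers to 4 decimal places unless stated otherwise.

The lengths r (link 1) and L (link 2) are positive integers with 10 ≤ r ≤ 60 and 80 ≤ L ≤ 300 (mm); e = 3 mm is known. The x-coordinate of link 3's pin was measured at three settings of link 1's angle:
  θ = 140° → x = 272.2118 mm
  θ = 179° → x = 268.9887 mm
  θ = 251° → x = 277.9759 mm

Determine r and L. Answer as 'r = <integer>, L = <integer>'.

constraint per measurement: (x − r cos θ)² + (r sin θ − e)² = L²
subtracting the θ₁ and θ₂ equations cancels the r² and L² terms:
r = (x₁² − x₂²) / (2[(x₁cos θ₁ + e sin θ₁) − (x₂cos θ₂ + e sin θ₂)]) = 14.0001 → r = 14
L² = (x₁ − r cos θ₁)² + (r sin θ₁ − e)² = 80089.0073 → L = 283.0000 → L = 283
check at θ₃=251°: x = 277.9759 (printed 277.9759) ✓

r = 14, L = 283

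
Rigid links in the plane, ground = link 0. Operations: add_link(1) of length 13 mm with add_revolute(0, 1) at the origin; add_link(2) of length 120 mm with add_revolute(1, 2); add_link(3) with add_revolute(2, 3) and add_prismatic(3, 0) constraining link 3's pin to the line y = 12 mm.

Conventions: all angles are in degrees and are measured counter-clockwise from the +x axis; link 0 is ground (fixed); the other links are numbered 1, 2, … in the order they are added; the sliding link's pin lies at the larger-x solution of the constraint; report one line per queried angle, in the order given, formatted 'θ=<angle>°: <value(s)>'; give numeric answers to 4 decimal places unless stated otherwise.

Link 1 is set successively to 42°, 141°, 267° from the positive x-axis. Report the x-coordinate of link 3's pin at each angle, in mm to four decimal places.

geometry: r = 13 mm, L = 120 mm, e = 12 mm
θ=42°: crank pin P = (r cos θ, r sin θ) = (9.660883, 8.698698)
θ=42°: h = r sin θ − e = 8.698698 − 12 = -3.301302
θ=42°: x = r cos θ + √(L² − h²) = 9.660883 + 119.954581 = 129.615463
θ=141°: crank pin P = (r cos θ, r sin θ) = (-10.102897, 8.181165)
θ=141°: h = r sin θ − e = 8.181165 − 12 = -3.818835
θ=141°: x = r cos θ + √(L² − h²) = -10.102897 + 119.939220 = 109.836323
θ=267°: crank pin P = (r cos θ, r sin θ) = (-0.680367, -12.982184)
θ=267°: h = r sin θ − e = -12.982184 − 12 = -24.982184
θ=267°: x = r cos θ + √(L² − h²) = -0.680367 + 117.370739 = 116.690372

θ=42°: 129.6155
θ=141°: 109.8363
θ=267°: 116.6904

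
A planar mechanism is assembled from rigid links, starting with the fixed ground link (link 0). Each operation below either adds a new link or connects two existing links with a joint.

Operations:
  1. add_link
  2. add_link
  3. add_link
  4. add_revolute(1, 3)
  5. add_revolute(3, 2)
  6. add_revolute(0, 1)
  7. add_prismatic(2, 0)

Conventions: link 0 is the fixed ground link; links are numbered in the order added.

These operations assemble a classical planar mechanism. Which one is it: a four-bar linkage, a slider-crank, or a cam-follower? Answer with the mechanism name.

links: 4 (incl. ground); joints: 3 revolute, 1 prismatic, 0 higher (cam) pair, forming one closed loop
4 links, 3 revolutes + 1 prismatic in one loop → slider-crank

slider-crank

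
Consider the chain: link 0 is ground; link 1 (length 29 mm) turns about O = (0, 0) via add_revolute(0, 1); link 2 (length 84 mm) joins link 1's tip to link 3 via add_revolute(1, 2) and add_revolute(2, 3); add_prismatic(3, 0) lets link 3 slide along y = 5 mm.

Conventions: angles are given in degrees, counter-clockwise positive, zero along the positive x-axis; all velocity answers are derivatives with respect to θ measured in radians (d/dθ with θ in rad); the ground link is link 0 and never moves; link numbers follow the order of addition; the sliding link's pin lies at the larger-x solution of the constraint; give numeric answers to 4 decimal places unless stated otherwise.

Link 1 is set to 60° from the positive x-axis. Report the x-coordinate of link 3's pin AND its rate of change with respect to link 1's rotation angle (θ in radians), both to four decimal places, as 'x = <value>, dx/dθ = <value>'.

geometry: r = 29 mm, L = 84 mm, e = 5 mm
crank pin P = (r cos θ, r sin θ) = (14.500000, 25.114737)
h = r sin θ − e = 25.114737 − 5 = 20.114737
x = r cos θ + √(L² − h²) = 14.500000 + 81.556100 = 96.056100
dx/dθ = −r sin θ − h·r cos θ/√(L² − h²) (θ in radians; h = 20.114737) = -28.690971

x = 96.0561, dx/dθ = -28.6910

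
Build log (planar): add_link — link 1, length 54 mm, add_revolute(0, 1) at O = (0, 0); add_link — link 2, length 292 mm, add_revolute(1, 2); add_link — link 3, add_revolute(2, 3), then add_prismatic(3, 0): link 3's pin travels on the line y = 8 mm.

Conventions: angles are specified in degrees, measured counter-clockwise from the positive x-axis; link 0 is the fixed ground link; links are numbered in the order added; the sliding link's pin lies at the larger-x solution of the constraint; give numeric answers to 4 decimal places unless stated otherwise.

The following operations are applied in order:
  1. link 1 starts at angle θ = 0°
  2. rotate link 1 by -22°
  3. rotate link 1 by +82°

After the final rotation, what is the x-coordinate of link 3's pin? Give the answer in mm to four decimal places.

geometry: r = 54 mm, L = 292 mm, e = 8 mm; θ starts at 0°
rotate link 1 by -22°: θ ← 0° -22° = -22°
rotate link 1 by +82°: θ ← -22° +82° = 60°
crank pin P = (r cos θ, r sin θ) = (27.000000, 46.765372)
h = r sin θ − e = 46.765372 − 8 = 38.765372
x = r cos θ + √(L² − h²) = 27.000000 + 289.415352 = 316.415352

316.4154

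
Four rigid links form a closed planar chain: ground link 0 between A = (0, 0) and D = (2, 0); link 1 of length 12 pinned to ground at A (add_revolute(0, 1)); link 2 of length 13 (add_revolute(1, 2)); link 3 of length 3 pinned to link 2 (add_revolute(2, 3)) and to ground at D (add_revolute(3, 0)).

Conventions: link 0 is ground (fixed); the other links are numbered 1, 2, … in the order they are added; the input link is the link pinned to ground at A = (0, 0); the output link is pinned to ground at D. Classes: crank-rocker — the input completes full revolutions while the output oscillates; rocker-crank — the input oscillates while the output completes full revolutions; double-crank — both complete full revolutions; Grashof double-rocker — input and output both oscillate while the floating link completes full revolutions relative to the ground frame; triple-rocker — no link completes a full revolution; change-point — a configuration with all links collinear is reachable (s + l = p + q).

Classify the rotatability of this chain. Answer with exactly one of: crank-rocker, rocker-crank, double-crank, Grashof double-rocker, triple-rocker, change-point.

lengths: ground=2, input=12, coupler=13, output=3
sorted: s=2 (shortest), l=13 (longest), p+q=15
s + l = 15 vs p + q = 15
s + l = p + q → change-point (collinear configuration reachable)

change-point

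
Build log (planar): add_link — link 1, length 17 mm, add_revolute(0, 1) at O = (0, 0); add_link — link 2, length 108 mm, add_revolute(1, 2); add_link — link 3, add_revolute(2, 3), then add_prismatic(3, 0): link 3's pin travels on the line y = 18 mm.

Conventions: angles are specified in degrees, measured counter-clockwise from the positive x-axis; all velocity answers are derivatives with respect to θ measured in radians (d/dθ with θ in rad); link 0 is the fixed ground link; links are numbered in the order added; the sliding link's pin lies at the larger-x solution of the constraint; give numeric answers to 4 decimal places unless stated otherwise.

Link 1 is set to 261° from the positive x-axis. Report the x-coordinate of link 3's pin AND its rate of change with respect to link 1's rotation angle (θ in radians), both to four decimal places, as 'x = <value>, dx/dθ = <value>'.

geometry: r = 17 mm, L = 108 mm, e = 18 mm
crank pin P = (r cos θ, r sin θ) = (-2.659386, -16.790702)
h = r sin θ − e = -16.790702 − 18 = -34.790702
x = r cos θ + √(L² − h²) = -2.659386 + 102.242883 = 99.583497
dx/dθ = −r sin θ − h·r cos θ/√(L² − h²) (θ in radians; h = -34.790702) = 15.885779

x = 99.5835, dx/dθ = 15.8858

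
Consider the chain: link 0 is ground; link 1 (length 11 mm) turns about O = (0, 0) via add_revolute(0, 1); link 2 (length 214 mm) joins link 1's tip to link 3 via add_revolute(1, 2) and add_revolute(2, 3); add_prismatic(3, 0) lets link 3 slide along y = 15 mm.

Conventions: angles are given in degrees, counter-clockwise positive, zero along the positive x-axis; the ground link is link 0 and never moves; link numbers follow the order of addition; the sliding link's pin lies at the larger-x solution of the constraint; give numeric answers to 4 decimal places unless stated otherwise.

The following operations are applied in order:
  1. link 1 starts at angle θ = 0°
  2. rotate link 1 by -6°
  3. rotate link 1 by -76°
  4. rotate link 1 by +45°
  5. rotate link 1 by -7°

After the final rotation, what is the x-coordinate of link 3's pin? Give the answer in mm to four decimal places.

geometry: r = 11 mm, L = 214 mm, e = 15 mm; θ starts at 0°
rotate link 1 by -6°: θ ← 0° -6° = -6°
rotate link 1 by -76°: θ ← -6° -76° = -82°
rotate link 1 by +45°: θ ← -82° +45° = -37°
rotate link 1 by -7°: θ ← -37° -7° = -44°
crank pin P = (r cos θ, r sin θ) = (7.912738, -7.641242)
h = r sin θ − e = -7.641242 − 15 = -22.641242
x = r cos θ + √(L² − h²) = 7.912738 + 212.798905 = 220.711643

220.7116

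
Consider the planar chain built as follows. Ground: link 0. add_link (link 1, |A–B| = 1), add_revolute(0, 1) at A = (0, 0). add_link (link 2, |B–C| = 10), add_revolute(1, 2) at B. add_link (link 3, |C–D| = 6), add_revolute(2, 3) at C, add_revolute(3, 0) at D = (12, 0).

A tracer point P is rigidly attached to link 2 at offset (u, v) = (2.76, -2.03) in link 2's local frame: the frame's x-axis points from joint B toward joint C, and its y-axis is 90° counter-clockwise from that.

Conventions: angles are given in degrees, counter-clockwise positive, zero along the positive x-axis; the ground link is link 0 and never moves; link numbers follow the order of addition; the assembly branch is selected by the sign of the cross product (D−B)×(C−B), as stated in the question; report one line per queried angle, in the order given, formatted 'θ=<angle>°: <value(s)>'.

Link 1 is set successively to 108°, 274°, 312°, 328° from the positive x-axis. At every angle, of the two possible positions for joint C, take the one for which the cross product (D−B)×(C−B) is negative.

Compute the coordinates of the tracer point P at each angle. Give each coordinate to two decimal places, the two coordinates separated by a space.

A=(0,0), D=(12.00,0)
θ=108°: B = A + 1.00·(cos108°, sin108°) = (-0.3090, 0.9511)
θ=108°: |BD| = 12.3457
θ=108°: circle(B,10.00) ∩ circle(D,6.00): a=8.7648, h=4.8143
θ=108°:   candidates: C₊=(8.8007,5.0758) cross=59.436; C₋=(8.0589,-4.5241) cross=-59.436
θ=108°:   branch - wants cross < 0 → take C=(8.0589,-4.5241) (cross=-59.436)
θ=108°: ex = (C−B)/|BC| = (0.8368,-0.5475); ey = (0.5475,0.8368)
θ=108°: P = B + 2.76·ex + -2.03·ey = (0.8891,-2.2588)
θ=274°: B = A + 1.00·(cos274°, sin274°) = (0.0698, -0.9976)
θ=274°: |BD| = 11.9719
θ=274°: circle(B,10.00) ∩ circle(D,6.00): a=8.6589, h=5.0024
θ=274°:   candidates: C₊=(8.2817,4.7089) cross=59.888; C₋=(9.1153,-5.2611) cross=-59.888
θ=274°:   branch - wants cross < 0 → take C=(9.1153,-5.2611) (cross=-59.888)
θ=274°: ex = (C−B)/|BC| = (0.9046,-0.4263); ey = (0.4263,0.9046)
θ=274°: P = B + 2.76·ex + -2.03·ey = (1.7008,-4.0105)
θ=312°: B = A + 1.00·(cos312°, sin312°) = (0.6691, -0.7431)
θ=312°: |BD| = 11.3552
θ=312°: circle(B,10.00) ∩ circle(D,6.00): a=8.4957, h=5.2748
θ=312°:   candidates: C₊=(8.8014,5.0763) cross=59.896; C₋=(9.4918,-5.4506) cross=-59.896
θ=312°:   branch - wants cross < 0 → take C=(9.4918,-5.4506) (cross=-59.896)
θ=312°: ex = (C−B)/|BC| = (0.8823,-0.4707); ey = (0.4707,0.8823)
θ=312°: P = B + 2.76·ex + -2.03·ey = (2.1486,-3.8334)
θ=328°: B = A + 1.00·(cos328°, sin328°) = (0.8480, -0.5299)
θ=328°: |BD| = 11.1645
θ=328°: circle(B,10.00) ∩ circle(D,6.00): a=8.4485, h=5.3501
θ=328°:   candidates: C₊=(9.0331,5.2151) cross=59.731; C₋=(9.5410,-5.4729) cross=-59.731
θ=328°:   branch - wants cross < 0 → take C=(9.5410,-5.4729) (cross=-59.731)
θ=328°: ex = (C−B)/|BC| = (0.8693,-0.4943); ey = (0.4943,0.8693)
θ=328°: P = B + 2.76·ex + -2.03·ey = (2.2439,-3.6589)

θ=108°: 0.89 -2.26
θ=274°: 1.70 -4.01
θ=312°: 2.15 -3.83
θ=328°: 2.24 -3.66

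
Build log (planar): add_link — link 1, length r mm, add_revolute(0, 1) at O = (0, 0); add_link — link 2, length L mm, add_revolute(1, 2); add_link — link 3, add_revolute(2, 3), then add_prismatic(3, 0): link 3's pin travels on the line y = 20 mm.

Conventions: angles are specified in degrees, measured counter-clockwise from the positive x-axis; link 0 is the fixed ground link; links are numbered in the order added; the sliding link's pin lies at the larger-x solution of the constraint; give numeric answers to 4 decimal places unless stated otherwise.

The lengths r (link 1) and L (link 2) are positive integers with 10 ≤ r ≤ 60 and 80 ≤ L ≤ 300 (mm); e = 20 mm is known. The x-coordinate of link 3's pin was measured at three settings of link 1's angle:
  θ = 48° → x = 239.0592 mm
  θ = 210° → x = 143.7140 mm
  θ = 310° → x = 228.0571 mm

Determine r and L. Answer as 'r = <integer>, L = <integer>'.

constraint per measurement: (x − r cos θ)² + (r sin θ − e)² = L²
subtracting the θ₁ and θ₂ equations cancels the r² and L² terms:
r = (x₁² − x₂²) / (2[(x₁cos θ₁ + e sin θ₁) − (x₂cos θ₂ + e sin θ₂)]) = 59.0000 → r = 59
L² = (x₁ − r cos θ₁)² + (r sin θ₁ − e)² = 40400.9837 → L = 201.0000 → L = 201
check at θ₃=310°: x = 228.0571 (printed 228.0571) ✓

r = 59, L = 201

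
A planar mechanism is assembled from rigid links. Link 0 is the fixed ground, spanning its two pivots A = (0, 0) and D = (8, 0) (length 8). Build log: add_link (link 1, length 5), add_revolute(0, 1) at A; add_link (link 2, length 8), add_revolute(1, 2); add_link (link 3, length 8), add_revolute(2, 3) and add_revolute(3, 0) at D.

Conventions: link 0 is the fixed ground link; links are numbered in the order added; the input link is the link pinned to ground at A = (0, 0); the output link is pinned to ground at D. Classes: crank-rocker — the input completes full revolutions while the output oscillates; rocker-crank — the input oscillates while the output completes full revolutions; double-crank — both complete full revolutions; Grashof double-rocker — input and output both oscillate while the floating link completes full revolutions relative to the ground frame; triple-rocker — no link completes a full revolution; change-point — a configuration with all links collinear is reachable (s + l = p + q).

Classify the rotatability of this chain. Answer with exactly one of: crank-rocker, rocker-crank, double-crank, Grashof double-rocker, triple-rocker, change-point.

lengths: ground=8, input=5, coupler=8, output=8
sorted: s=5 (shortest), l=8 (longest), p+q=16
s + l = 13 vs p + q = 16
s + l < p + q (Grashof) with shortest = input link → crank-rocker

crank-rocker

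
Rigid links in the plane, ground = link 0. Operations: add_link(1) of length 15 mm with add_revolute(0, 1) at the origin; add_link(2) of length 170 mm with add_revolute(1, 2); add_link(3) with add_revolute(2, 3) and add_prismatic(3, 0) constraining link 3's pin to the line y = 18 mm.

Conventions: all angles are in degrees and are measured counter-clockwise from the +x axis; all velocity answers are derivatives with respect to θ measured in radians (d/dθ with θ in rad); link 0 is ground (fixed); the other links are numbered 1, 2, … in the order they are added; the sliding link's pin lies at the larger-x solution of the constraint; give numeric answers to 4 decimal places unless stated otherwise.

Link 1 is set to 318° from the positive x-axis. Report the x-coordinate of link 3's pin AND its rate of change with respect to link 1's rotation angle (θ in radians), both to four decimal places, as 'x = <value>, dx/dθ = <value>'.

geometry: r = 15 mm, L = 170 mm, e = 18 mm
crank pin P = (r cos θ, r sin θ) = (11.147172, -10.036959)
h = r sin θ − e = -10.036959 − 18 = -28.036959
x = r cos θ + √(L² − h²) = 11.147172 + 167.672087 = 178.819260
dx/dθ = −r sin θ − h·r cos θ/√(L² − h²) (θ in radians; h = -28.036959) = 11.900912

x = 178.8193, dx/dθ = 11.9009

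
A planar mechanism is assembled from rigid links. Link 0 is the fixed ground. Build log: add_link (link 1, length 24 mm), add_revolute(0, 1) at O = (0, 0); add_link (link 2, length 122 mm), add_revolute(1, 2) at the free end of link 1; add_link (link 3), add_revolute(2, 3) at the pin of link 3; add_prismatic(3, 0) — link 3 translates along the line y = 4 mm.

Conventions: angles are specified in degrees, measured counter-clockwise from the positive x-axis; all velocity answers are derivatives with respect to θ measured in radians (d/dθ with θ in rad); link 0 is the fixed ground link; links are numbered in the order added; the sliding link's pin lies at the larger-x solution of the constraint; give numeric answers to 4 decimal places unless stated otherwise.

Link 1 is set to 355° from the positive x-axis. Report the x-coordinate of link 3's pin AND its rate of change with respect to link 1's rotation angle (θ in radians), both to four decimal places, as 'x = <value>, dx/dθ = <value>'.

geometry: r = 24 mm, L = 122 mm, e = 4 mm
crank pin P = (r cos θ, r sin θ) = (23.908673, -2.091738)
h = r sin θ − e = -2.091738 − 4 = -6.091738
x = r cos θ + √(L² − h²) = 23.908673 + 121.847818 = 145.756491
dx/dθ = −r sin θ − h·r cos θ/√(L² − h²) (θ in radians; h = -6.091738) = 3.287043

x = 145.7565, dx/dθ = 3.2870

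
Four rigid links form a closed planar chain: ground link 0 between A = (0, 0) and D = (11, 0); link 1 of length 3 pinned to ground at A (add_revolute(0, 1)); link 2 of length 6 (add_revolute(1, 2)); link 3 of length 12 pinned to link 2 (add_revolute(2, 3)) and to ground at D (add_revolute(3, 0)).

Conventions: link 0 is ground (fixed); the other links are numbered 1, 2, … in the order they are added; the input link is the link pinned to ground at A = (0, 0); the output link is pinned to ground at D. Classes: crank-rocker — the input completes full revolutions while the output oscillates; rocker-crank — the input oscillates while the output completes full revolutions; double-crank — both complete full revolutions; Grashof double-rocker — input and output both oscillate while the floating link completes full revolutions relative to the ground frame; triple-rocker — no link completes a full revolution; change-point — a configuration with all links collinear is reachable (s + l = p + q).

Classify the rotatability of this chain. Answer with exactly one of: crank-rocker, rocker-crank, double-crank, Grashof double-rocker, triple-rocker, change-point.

lengths: ground=11, input=3, coupler=6, output=12
sorted: s=3 (shortest), l=12 (longest), p+q=17
s + l = 15 vs p + q = 17
s + l < p + q (Grashof) with shortest = input link → crank-rocker

crank-rocker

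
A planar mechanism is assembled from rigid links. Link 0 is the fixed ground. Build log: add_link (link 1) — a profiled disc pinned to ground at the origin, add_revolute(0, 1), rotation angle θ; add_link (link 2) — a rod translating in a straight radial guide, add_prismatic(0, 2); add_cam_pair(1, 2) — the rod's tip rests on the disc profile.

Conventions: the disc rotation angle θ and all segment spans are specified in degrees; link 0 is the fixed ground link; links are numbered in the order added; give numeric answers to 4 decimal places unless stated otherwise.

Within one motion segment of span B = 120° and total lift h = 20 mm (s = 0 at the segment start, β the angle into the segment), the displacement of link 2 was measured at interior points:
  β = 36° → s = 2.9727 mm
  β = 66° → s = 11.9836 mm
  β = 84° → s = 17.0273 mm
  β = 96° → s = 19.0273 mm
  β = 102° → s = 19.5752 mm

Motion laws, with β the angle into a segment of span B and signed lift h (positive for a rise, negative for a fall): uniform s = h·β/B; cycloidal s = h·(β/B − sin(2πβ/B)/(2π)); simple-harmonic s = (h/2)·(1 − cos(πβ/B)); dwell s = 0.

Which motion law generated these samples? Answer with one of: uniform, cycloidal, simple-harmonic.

candidates at β/B = r: uniform s = h·r (linear in β); cycloidal s = h·(r − sin(2πr)/(2π)); simple-harmonic s = (h/2)(1 − cos(πr))
β=36°: printed 2.9727 | uniform 6.0000, cycloidal 2.9727, simple-harmonic 4.1221
β=66°: printed 11.9836 | uniform 11.0000, cycloidal 11.9836, simple-harmonic 11.5643
β=84°: printed 17.0273 | uniform 14.0000, cycloidal 17.0273, simple-harmonic 15.8779
β=96°: printed 19.0273 | uniform 16.0000, cycloidal 19.0273, simple-harmonic 18.0902
β=102°: printed 19.5752 | uniform 17.0000, cycloidal 19.5752, simple-harmonic 18.9101
only one law matches every sample → cycloidal

cycloidal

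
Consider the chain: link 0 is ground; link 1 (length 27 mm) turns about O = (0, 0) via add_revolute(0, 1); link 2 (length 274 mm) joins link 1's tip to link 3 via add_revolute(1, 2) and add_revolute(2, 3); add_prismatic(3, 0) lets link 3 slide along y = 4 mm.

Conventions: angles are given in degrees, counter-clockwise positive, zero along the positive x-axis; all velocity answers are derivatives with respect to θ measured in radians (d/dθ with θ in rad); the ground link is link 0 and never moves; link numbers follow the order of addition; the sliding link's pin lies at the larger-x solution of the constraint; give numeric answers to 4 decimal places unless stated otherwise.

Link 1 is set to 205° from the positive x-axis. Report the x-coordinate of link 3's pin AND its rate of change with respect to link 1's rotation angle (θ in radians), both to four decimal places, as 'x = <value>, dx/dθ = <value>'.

geometry: r = 27 mm, L = 274 mm, e = 4 mm
crank pin P = (r cos θ, r sin θ) = (-24.470310, -11.410693)
h = r sin θ − e = -11.410693 − 4 = -15.410693
x = r cos θ + √(L² − h²) = -24.470310 + 273.566282 = 249.095972
dx/dθ = −r sin θ − h·r cos θ/√(L² − h²) (θ in radians; h = -15.410693) = 10.032217

x = 249.0960, dx/dθ = 10.0322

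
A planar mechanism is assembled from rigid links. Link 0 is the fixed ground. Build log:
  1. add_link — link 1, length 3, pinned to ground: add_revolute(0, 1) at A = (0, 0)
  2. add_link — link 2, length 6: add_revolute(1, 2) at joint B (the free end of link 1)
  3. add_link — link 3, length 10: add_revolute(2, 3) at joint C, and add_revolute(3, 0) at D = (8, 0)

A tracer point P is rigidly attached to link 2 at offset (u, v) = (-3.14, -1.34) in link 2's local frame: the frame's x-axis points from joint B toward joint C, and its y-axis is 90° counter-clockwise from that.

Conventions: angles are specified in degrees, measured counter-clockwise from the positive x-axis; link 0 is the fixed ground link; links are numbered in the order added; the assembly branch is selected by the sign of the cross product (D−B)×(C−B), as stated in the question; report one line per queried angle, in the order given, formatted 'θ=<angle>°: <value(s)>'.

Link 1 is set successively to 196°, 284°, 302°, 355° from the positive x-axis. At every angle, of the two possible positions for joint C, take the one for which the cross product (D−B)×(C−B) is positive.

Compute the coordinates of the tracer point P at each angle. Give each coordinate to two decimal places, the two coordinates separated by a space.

A=(0,0), D=(8.00,0)
θ=196°: B = A + 3.00·(cos196°, sin196°) = (-2.8838, -0.8269)
θ=196°: |BD| = 10.9152
θ=196°: circle(B,6.00) ∩ circle(D,10.00): a=2.5259, h=5.4424
θ=196°:   candidates: C₊=(-0.7775,4.7912) cross=59.405; C₋=(0.0471,-6.0623) cross=-59.405
θ=196°:   branch + wants cross > 0 → take C=(-0.7775,4.7912) (cross=59.405)
θ=196°: ex = (C−B)/|BC| = (0.3511,0.9364); ey = (-0.9364,0.3511)
θ=196°: P = B + -3.14·ex + -1.34·ey = (-2.7314,-4.2375)
θ=284°: B = A + 3.00·(cos284°, sin284°) = (0.7258, -2.9109)
θ=284°: |BD| = 7.8350
θ=284°: circle(B,6.00) ∩ circle(D,10.00): a=-0.1667, h=5.9977
θ=284°:   candidates: C₊=(-1.6573,2.5956) cross=46.992; C₋=(2.7993,-8.5412) cross=-46.992
θ=284°:   branch + wants cross > 0 → take C=(-1.6573,2.5956) (cross=46.992)
θ=284°: ex = (C−B)/|BC| = (-0.3972,0.9177); ey = (-0.9177,-0.3972)
θ=284°: P = B + -3.14·ex + -1.34·ey = (3.2027,-5.2604)
θ=302°: B = A + 3.00·(cos302°, sin302°) = (1.5898, -2.5441)
θ=302°: |BD| = 6.8967
θ=302°: circle(B,6.00) ∩ circle(D,10.00): a=-1.1916, h=5.8805
θ=302°:   candidates: C₊=(-1.6871,2.4820) cross=40.556; C₋=(2.6515,-8.4495) cross=-40.556
θ=302°:   branch + wants cross > 0 → take C=(-1.6871,2.4820) (cross=40.556)
θ=302°: ex = (C−B)/|BC| = (-0.5461,0.8377); ey = (-0.8377,-0.5461)
θ=302°: P = B + -3.14·ex + -1.34·ey = (4.4271,-4.4427)
θ=355°: B = A + 3.00·(cos355°, sin355°) = (2.9886, -0.2615)
θ=355°: |BD| = 5.0182
θ=355°: circle(B,6.00) ∩ circle(D,10.00): a=-3.8676, h=4.5871
θ=355°:   candidates: C₊=(-1.1128,4.1179) cross=23.019; C₋=(-0.6348,-5.0438) cross=-23.019
θ=355°:   branch + wants cross > 0 → take C=(-1.1128,4.1179) (cross=23.019)
θ=355°: ex = (C−B)/|BC| = (-0.6836,0.7299); ey = (-0.7299,-0.6836)
θ=355°: P = B + -3.14·ex + -1.34·ey = (6.1130,-1.6373)

θ=196°: -2.73 -4.24
θ=284°: 3.20 -5.26
θ=302°: 4.43 -4.44
θ=355°: 6.11 -1.64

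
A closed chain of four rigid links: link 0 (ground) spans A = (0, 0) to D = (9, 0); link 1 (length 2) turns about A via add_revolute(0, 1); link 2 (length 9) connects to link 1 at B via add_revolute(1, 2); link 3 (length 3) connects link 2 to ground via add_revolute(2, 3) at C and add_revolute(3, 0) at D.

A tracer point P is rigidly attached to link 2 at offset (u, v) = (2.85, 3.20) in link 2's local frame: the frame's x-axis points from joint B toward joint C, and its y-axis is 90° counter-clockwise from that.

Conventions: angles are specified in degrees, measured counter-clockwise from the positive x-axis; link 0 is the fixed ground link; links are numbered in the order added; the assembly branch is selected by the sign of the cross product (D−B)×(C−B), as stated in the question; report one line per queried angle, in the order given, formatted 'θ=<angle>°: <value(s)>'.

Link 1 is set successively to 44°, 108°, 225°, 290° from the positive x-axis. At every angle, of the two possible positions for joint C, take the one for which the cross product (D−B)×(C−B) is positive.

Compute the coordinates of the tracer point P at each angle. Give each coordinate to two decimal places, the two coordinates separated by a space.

A=(0,0), D=(9.00,0)
θ=44°: B = A + 2.00·(cos44°, sin44°) = (1.4387, 1.3893)
θ=44°: |BD| = 7.6879
θ=44°: circle(B,9.00) ∩ circle(D,3.00): a=8.5266, h=2.8804
θ=44°:   candidates: C₊=(10.3455,2.6814) cross=22.144; C₋=(9.3044,-2.9845) cross=-22.144
θ=44°:   branch + wants cross > 0 → take C=(10.3455,2.6814) (cross=22.144)
θ=44°: ex = (C−B)/|BC| = (0.9896,0.1436); ey = (-0.1436,0.9896)
θ=44°: P = B + 2.85·ex + 3.20·ey = (3.7998,4.9653)
θ=108°: B = A + 2.00·(cos108°, sin108°) = (-0.6180, 1.9021)
θ=108°: |BD| = 9.8043
θ=108°: circle(B,9.00) ∩ circle(D,3.00): a=8.5740, h=2.7361
θ=108°:   candidates: C₊=(8.3239,2.9228) cross=26.826; C₋=(7.2622,-2.4454) cross=-26.826
θ=108°:   branch + wants cross > 0 → take C=(8.3239,2.9228) (cross=26.826)
θ=108°: ex = (C−B)/|BC| = (0.9935,0.1134); ey = (-0.1134,0.9935)
θ=108°: P = B + 2.85·ex + 3.20·ey = (1.8507,5.4047)
θ=225°: B = A + 2.00·(cos225°, sin225°) = (-1.4142, -1.4142)
θ=225°: |BD| = 10.5098
θ=225°: circle(B,9.00) ∩ circle(D,3.00): a=8.6803, h=2.3776
θ=225°:   candidates: C₊=(6.8672,2.1098) cross=24.988; C₋=(7.5070,-2.6021) cross=-24.988
θ=225°:   branch + wants cross > 0 → take C=(6.8672,2.1098) (cross=24.988)
θ=225°: ex = (C−B)/|BC| = (0.9202,0.3916); ey = (-0.3916,0.9202)
θ=225°: P = B + 2.85·ex + 3.20·ey = (-0.0447,2.6462)
θ=290°: B = A + 2.00·(cos290°, sin290°) = (0.6840, -1.8794)
θ=290°: |BD| = 8.5257
θ=290°: circle(B,9.00) ∩ circle(D,3.00): a=8.4854, h=2.9997
θ=290°:   candidates: C₊=(8.2994,2.9171) cross=25.575; C₋=(9.6219,-2.9348) cross=-25.575
θ=290°:   branch + wants cross > 0 → take C=(8.2994,2.9171) (cross=25.575)
θ=290°: ex = (C−B)/|BC| = (0.8462,0.5329); ey = (-0.5329,0.8462)
θ=290°: P = B + 2.85·ex + 3.20·ey = (1.3902,2.3472)

θ=44°: 3.80 4.97
θ=108°: 1.85 5.40
θ=225°: -0.04 2.65
θ=290°: 1.39 2.35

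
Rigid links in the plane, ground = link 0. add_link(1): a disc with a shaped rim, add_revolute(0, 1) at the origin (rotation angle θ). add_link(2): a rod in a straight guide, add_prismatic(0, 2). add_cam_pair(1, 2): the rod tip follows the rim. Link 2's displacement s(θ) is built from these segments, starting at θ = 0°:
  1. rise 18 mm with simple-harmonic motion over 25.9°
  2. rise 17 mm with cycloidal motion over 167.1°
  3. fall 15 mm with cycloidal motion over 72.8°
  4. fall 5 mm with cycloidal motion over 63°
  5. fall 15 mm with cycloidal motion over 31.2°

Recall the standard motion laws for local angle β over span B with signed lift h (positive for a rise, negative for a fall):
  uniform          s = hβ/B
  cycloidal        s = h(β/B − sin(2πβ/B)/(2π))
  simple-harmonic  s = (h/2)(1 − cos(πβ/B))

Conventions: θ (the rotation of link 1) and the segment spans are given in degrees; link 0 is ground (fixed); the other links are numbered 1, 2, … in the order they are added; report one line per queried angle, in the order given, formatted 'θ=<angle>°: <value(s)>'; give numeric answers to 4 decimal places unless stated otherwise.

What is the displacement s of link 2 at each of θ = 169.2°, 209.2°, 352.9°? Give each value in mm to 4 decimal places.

segment 1 (0° to 25.9°, simple-harmonic, h = 18) is passed completely: s = 0.0000 + (18) = 18.0000
θ = 169.2° falls in segment 2 (25.9° to 193°, cycloidal, h = 17): β = 169.2 − 25.9 = 143.3°, B = 167.1°; Δs = 17·(0.8576 − sin(2π·0.8576)/(2π)) = 16.6895; s = 18.0000 + 16.6895 = 34.6895
segment 2 (25.9° to 193°, cycloidal, h = 17) is passed completely: s = 18.0000 + (17) = 35.0000
θ = 209.2° falls in segment 3 (193° to 265.8°, cycloidal, h = -15): β = 209.2 − 193 = 16.2°, B = 72.8°; Δs = -15·(0.2225 − sin(2π·0.2225)/(2π)) = -0.9861; s = 35.0000 − 0.9861 = 34.0139
segment 3 (193° to 265.8°, cycloidal, h = -15) is passed completely: s = 35.0000 + (-15) = 20.0000
segment 4 (265.8° to 328.8°, cycloidal, h = -5) is passed completely: s = 20.0000 + (-5) = 15.0000
θ = 352.9° falls in segment 5 (328.8° to 360°, cycloidal, h = -15): β = 352.9 − 328.8 = 24.1°, B = 31.2°; Δs = -15·(0.7724 − sin(2π·0.7724)/(2π)) = -13.9502; s = 15.0000 − 13.9502 = 1.0498

θ=169.2°: 34.6895
θ=209.2°: 34.0139
θ=352.9°: 1.0498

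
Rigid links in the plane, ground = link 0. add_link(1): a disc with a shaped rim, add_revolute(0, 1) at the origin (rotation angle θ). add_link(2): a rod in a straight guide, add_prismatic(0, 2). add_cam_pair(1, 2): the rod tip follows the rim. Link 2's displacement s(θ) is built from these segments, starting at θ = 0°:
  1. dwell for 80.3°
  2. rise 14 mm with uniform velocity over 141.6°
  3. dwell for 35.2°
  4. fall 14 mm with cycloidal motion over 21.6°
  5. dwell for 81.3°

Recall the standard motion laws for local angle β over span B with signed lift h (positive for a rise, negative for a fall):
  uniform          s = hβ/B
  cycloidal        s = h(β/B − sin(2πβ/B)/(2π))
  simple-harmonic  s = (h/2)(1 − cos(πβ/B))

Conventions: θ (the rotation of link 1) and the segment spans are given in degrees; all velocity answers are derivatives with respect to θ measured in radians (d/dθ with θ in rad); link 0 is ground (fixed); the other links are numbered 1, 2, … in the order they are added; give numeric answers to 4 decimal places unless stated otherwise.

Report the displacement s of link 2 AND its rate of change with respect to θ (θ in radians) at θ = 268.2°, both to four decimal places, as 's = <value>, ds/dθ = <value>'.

segment 1 (0° to 80.3°, dwell): s unchanged at 0.0000
segment 2 (80.3° to 221.9°, uniform, h = 14) is passed completely: s = 0.0000 + (14) = 14.0000
segment 3 (221.9° to 257.1°, dwell): s unchanged at 14.0000
θ = 268.2° falls in segment 4 (257.1° to 278.7°, cycloidal, h = -14): β = 268.2 − 257.1 = 11.1°, B = 21.6°; Δs = -14·(0.5139 − sin(2π·0.5139)/(2π)) = -7.3886; s = 14.0000 − 7.3886 = 6.6114
velocity in seg [257.1°–278.7°] (cycloidal), θ in radians: β = 11.1° = 0.1937 rad, B = 21.6° = 0.3770 rad; ds/dθ = (h/B)(1 − cos(2πβ/B)) = ((-14)/0.3770)(1 − cos(2π·0.5139)) = -74.130993 mm/rad

s = 6.6114, ds/dθ = -74.1310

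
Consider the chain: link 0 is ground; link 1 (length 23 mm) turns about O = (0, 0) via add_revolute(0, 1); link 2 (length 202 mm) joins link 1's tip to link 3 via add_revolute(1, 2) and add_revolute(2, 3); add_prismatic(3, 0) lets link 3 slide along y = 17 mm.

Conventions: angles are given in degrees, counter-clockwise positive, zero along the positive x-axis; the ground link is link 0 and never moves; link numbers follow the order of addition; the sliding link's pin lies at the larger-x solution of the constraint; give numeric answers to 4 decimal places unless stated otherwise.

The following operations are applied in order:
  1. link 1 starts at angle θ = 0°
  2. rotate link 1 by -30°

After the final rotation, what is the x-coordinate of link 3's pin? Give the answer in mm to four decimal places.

geometry: r = 23 mm, L = 202 mm, e = 17 mm; θ starts at 0°
rotate link 1 by -30°: θ ← 0° -30° = -30°
crank pin P = (r cos θ, r sin θ) = (19.918584, -11.500000)
h = r sin θ − e = -11.500000 − 17 = -28.500000
x = r cos θ + √(L² − h²) = 19.918584 + 199.979374 = 219.897958

219.8980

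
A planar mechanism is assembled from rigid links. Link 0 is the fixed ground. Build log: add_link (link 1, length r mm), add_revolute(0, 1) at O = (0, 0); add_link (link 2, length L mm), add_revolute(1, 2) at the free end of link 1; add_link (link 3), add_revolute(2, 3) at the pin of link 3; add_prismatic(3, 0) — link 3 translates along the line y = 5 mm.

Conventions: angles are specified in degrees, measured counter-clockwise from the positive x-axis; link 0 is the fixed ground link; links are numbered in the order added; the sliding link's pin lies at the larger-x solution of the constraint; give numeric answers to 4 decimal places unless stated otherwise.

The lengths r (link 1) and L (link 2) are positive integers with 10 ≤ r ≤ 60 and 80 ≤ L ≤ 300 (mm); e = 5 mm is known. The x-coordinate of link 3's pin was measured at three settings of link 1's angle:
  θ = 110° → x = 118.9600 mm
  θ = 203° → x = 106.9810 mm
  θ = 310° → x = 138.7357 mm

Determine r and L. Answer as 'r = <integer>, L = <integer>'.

constraint per measurement: (x − r cos θ)² + (r sin θ − e)² = L²
subtracting the θ₁ and θ₂ equations cancels the r² and L² terms:
r = (x₁² − x₂²) / (2[(x₁cos θ₁ + e sin θ₁) − (x₂cos θ₂ + e sin θ₂)]) = 20.9999 → r = 21
L² = (x₁ − r cos θ₁)² + (r sin θ₁ − e)² = 16128.9882 → L = 127.0000 → L = 127
check at θ₃=310°: x = 138.7357 (printed 138.7357) ✓

r = 21, L = 127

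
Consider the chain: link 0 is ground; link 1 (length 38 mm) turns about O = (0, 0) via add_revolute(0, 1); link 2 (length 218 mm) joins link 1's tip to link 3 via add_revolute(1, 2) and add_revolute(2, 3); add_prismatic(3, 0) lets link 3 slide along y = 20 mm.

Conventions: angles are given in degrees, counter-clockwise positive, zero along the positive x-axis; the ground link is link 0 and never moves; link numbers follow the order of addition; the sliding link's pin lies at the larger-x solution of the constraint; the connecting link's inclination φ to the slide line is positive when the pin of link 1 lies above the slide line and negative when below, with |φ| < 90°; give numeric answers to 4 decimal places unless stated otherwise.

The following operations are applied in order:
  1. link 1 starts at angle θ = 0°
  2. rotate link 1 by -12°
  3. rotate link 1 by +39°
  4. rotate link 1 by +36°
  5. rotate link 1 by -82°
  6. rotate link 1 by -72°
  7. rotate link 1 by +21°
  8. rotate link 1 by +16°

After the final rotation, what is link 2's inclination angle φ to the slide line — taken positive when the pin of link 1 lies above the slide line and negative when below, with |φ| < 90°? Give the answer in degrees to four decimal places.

geometry: r = 38 mm, L = 218 mm, e = 20 mm; θ starts at 0°
rotate link 1 by -12°: θ ← 0° -12° = -12°
rotate link 1 by +39°: θ ← -12° +39° = 27°
rotate link 1 by +36°: θ ← 27° +36° = 63°
rotate link 1 by -82°: θ ← 63° -82° = -19°
rotate link 1 by -72°: θ ← -19° -72° = -91°
rotate link 1 by +21°: θ ← -91° +21° = -70°
rotate link 1 by +16°: θ ← -70° +16° = -54°
h = r sin θ − e = -30.742646 − 20 = -50.742646
sin φ = h / L = -50.742646 / 218 = -0.23276443
φ = arcsin(-0.23276443) = -13.459880°

-13.4599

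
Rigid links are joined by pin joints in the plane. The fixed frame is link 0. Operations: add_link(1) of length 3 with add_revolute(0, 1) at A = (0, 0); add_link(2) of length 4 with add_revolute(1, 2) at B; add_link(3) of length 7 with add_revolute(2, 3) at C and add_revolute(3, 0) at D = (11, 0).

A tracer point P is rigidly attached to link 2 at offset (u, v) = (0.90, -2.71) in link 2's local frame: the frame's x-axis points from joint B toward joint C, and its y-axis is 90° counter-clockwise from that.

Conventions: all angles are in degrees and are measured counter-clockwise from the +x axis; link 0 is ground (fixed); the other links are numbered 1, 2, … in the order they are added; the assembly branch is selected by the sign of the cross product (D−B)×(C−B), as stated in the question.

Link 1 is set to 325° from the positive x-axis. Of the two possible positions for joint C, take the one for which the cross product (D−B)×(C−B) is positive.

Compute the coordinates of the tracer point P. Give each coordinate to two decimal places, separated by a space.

A=(0,0), D=(11.00,0)
B = A + 3.00·(cos325°, sin325°) = (2.4575, -1.7207)
|BD| = 8.7141
circle(B,4.00) ∩ circle(D,7.00): a=2.4636, h=3.1513
  candidates: C₊=(4.2503,1.8550) cross=27.461; C₋=(5.4948,-4.3235) cross=-27.461
  branch + wants cross > 0 → take C=(4.2503,1.8550) (cross=27.461)
ex = (C−B)/|BC| = (0.4482,0.8939); ey = (-0.8939,0.4482)
P = B + 0.90·ex + -2.71·ey = (5.2834,-2.1308)

5.28 -2.13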